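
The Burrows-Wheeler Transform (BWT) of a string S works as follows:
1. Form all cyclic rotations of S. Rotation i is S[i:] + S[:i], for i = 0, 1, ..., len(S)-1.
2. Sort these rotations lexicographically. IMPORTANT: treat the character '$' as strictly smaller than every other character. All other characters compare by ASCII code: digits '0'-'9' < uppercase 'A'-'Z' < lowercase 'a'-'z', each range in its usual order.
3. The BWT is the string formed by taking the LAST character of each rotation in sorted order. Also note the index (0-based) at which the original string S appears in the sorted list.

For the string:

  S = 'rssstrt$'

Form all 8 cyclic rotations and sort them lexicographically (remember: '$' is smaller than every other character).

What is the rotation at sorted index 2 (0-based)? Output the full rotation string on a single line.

Answer: rt$rssst

Derivation:
All 8 rotations (rotation i = S[i:]+S[:i]):
  rot[0] = rssstrt$
  rot[1] = ssstrt$r
  rot[2] = sstrt$rs
  rot[3] = strt$rss
  rot[4] = trt$rsss
  rot[5] = rt$rssst
  rot[6] = t$rssstr
  rot[7] = $rssstrt
Sorted (with $ < everything):
  sorted[0] = $rssstrt
  sorted[1] = rssstrt$
  sorted[2] = rt$rssst
  sorted[3] = ssstrt$r
  sorted[4] = sstrt$rs
  sorted[5] = strt$rss
  sorted[6] = t$rssstr
  sorted[7] = trt$rsss
sorted[2] = rt$rssst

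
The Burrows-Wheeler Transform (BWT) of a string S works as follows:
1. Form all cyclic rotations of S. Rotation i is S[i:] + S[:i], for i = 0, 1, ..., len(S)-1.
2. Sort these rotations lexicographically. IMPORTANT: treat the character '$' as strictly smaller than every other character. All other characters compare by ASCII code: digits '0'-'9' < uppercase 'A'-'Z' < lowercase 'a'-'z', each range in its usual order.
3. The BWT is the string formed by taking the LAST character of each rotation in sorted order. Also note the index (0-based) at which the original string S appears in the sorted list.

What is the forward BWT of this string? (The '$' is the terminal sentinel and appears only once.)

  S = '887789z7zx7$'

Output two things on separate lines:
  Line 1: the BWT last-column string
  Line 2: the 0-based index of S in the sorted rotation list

All 12 rotations (rotation i = S[i:]+S[:i]):
  rot[0] = 887789z7zx7$
  rot[1] = 87789z7zx7$8
  rot[2] = 7789z7zx7$88
  rot[3] = 789z7zx7$887
  rot[4] = 89z7zx7$8877
  rot[5] = 9z7zx7$88778
  rot[6] = z7zx7$887789
  rot[7] = 7zx7$887789z
  rot[8] = zx7$887789z7
  rot[9] = x7$887789z7z
  rot[10] = 7$887789z7zx
  rot[11] = $887789z7zx7
Sorted (with $ < everything):
  sorted[0] = $887789z7zx7  (last char: '7')
  sorted[1] = 7$887789z7zx  (last char: 'x')
  sorted[2] = 7789z7zx7$88  (last char: '8')
  sorted[3] = 789z7zx7$887  (last char: '7')
  sorted[4] = 7zx7$887789z  (last char: 'z')
  sorted[5] = 87789z7zx7$8  (last char: '8')
  sorted[6] = 887789z7zx7$  (last char: '$')
  sorted[7] = 89z7zx7$8877  (last char: '7')
  sorted[8] = 9z7zx7$88778  (last char: '8')
  sorted[9] = x7$887789z7z  (last char: 'z')
  sorted[10] = z7zx7$887789  (last char: '9')
  sorted[11] = zx7$887789z7  (last char: '7')
Last column: 7x87z8$78z97
Original string S is at sorted index 6

Answer: 7x87z8$78z97
6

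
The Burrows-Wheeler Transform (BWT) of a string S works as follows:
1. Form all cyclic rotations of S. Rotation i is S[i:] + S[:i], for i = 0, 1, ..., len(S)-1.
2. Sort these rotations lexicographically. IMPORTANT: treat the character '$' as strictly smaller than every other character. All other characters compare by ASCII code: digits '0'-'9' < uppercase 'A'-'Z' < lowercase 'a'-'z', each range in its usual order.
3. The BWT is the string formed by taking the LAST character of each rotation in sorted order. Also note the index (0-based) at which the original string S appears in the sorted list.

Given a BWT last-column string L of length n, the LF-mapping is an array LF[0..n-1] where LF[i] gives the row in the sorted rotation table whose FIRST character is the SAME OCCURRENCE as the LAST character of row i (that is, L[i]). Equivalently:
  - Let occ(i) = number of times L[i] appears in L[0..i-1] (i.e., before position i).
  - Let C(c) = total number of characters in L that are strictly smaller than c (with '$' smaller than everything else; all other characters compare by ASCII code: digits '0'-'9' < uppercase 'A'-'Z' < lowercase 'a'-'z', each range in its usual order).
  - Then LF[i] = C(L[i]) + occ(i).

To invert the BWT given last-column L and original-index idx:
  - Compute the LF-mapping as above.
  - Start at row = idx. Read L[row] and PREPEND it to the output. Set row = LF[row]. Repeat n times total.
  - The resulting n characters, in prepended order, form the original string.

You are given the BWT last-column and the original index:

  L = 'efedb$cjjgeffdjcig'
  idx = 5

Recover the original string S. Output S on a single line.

Answer: dgjijeffgfbdcjece$

Derivation:
LF mapping: 6 9 7 4 1 0 2 15 16 12 8 10 11 5 17 3 14 13
Walk LF starting at row 5, prepending L[row]:
  step 1: row=5, L[5]='$', prepend. Next row=LF[5]=0
  step 2: row=0, L[0]='e', prepend. Next row=LF[0]=6
  step 3: row=6, L[6]='c', prepend. Next row=LF[6]=2
  step 4: row=2, L[2]='e', prepend. Next row=LF[2]=7
  step 5: row=7, L[7]='j', prepend. Next row=LF[7]=15
  step 6: row=15, L[15]='c', prepend. Next row=LF[15]=3
  step 7: row=3, L[3]='d', prepend. Next row=LF[3]=4
  step 8: row=4, L[4]='b', prepend. Next row=LF[4]=1
  step 9: row=1, L[1]='f', prepend. Next row=LF[1]=9
  step 10: row=9, L[9]='g', prepend. Next row=LF[9]=12
  step 11: row=12, L[12]='f', prepend. Next row=LF[12]=11
  step 12: row=11, L[11]='f', prepend. Next row=LF[11]=10
  step 13: row=10, L[10]='e', prepend. Next row=LF[10]=8
  step 14: row=8, L[8]='j', prepend. Next row=LF[8]=16
  step 15: row=16, L[16]='i', prepend. Next row=LF[16]=14
  step 16: row=14, L[14]='j', prepend. Next row=LF[14]=17
  step 17: row=17, L[17]='g', prepend. Next row=LF[17]=13
  step 18: row=13, L[13]='d', prepend. Next row=LF[13]=5
Reversed output: dgjijeffgfbdcjece$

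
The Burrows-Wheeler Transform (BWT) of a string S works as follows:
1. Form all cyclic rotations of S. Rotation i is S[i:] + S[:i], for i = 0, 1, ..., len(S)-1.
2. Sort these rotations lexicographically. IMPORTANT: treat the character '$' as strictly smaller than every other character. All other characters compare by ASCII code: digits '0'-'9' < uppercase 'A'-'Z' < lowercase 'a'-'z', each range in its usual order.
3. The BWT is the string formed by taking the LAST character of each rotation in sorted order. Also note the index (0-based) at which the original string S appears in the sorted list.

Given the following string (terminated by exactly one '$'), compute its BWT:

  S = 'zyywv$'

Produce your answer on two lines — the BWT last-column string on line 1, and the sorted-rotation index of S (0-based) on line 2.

Answer: vwyyz$
5

Derivation:
All 6 rotations (rotation i = S[i:]+S[:i]):
  rot[0] = zyywv$
  rot[1] = yywv$z
  rot[2] = ywv$zy
  rot[3] = wv$zyy
  rot[4] = v$zyyw
  rot[5] = $zyywv
Sorted (with $ < everything):
  sorted[0] = $zyywv  (last char: 'v')
  sorted[1] = v$zyyw  (last char: 'w')
  sorted[2] = wv$zyy  (last char: 'y')
  sorted[3] = ywv$zy  (last char: 'y')
  sorted[4] = yywv$z  (last char: 'z')
  sorted[5] = zyywv$  (last char: '$')
Last column: vwyyz$
Original string S is at sorted index 5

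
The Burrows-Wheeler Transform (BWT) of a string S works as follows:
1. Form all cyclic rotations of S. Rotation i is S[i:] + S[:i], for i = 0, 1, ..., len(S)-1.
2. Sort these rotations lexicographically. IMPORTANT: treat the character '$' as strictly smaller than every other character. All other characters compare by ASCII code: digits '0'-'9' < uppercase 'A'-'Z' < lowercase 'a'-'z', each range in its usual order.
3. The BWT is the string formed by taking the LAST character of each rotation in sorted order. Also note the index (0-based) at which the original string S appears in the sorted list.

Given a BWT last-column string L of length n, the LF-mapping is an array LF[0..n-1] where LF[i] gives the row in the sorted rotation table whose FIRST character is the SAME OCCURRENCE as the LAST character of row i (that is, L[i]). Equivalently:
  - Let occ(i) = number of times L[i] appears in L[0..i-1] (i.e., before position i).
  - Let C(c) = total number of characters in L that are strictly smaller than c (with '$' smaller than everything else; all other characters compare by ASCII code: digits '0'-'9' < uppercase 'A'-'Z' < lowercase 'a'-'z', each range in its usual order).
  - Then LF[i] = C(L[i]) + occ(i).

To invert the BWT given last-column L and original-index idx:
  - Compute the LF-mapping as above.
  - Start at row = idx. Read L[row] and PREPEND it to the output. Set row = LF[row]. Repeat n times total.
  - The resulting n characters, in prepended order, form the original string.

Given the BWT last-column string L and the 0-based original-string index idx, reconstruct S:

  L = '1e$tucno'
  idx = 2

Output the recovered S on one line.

Answer: counte1$

Derivation:
LF mapping: 1 3 0 6 7 2 4 5
Walk LF starting at row 2, prepending L[row]:
  step 1: row=2, L[2]='$', prepend. Next row=LF[2]=0
  step 2: row=0, L[0]='1', prepend. Next row=LF[0]=1
  step 3: row=1, L[1]='e', prepend. Next row=LF[1]=3
  step 4: row=3, L[3]='t', prepend. Next row=LF[3]=6
  step 5: row=6, L[6]='n', prepend. Next row=LF[6]=4
  step 6: row=4, L[4]='u', prepend. Next row=LF[4]=7
  step 7: row=7, L[7]='o', prepend. Next row=LF[7]=5
  step 8: row=5, L[5]='c', prepend. Next row=LF[5]=2
Reversed output: counte1$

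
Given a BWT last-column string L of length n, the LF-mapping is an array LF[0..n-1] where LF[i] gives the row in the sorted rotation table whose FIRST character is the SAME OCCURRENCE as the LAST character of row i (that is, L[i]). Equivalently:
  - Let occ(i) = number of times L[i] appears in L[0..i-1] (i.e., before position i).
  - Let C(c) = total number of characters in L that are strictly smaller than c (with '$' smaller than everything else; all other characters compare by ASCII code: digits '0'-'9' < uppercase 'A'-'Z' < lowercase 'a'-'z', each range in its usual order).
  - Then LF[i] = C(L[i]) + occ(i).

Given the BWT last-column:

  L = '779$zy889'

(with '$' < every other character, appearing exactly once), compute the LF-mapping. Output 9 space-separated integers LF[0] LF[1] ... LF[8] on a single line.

Answer: 1 2 5 0 8 7 3 4 6

Derivation:
Char counts: '$':1, '7':2, '8':2, '9':2, 'y':1, 'z':1
C (first-col start): C('$')=0, C('7')=1, C('8')=3, C('9')=5, C('y')=7, C('z')=8
L[0]='7': occ=0, LF[0]=C('7')+0=1+0=1
L[1]='7': occ=1, LF[1]=C('7')+1=1+1=2
L[2]='9': occ=0, LF[2]=C('9')+0=5+0=5
L[3]='$': occ=0, LF[3]=C('$')+0=0+0=0
L[4]='z': occ=0, LF[4]=C('z')+0=8+0=8
L[5]='y': occ=0, LF[5]=C('y')+0=7+0=7
L[6]='8': occ=0, LF[6]=C('8')+0=3+0=3
L[7]='8': occ=1, LF[7]=C('8')+1=3+1=4
L[8]='9': occ=1, LF[8]=C('9')+1=5+1=6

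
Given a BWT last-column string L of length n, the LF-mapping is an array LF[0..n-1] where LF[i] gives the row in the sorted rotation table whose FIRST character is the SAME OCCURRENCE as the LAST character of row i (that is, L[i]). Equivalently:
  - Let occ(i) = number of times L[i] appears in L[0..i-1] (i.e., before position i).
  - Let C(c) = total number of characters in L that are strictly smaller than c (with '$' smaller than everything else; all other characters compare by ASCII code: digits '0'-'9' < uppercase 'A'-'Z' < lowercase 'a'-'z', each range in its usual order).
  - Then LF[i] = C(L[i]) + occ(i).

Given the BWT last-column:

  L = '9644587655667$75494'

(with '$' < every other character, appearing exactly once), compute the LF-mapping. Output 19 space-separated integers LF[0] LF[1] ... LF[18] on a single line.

Char counts: '$':1, '4':4, '5':4, '6':4, '7':3, '8':1, '9':2
C (first-col start): C('$')=0, C('4')=1, C('5')=5, C('6')=9, C('7')=13, C('8')=16, C('9')=17
L[0]='9': occ=0, LF[0]=C('9')+0=17+0=17
L[1]='6': occ=0, LF[1]=C('6')+0=9+0=9
L[2]='4': occ=0, LF[2]=C('4')+0=1+0=1
L[3]='4': occ=1, LF[3]=C('4')+1=1+1=2
L[4]='5': occ=0, LF[4]=C('5')+0=5+0=5
L[5]='8': occ=0, LF[5]=C('8')+0=16+0=16
L[6]='7': occ=0, LF[6]=C('7')+0=13+0=13
L[7]='6': occ=1, LF[7]=C('6')+1=9+1=10
L[8]='5': occ=1, LF[8]=C('5')+1=5+1=6
L[9]='5': occ=2, LF[9]=C('5')+2=5+2=7
L[10]='6': occ=2, LF[10]=C('6')+2=9+2=11
L[11]='6': occ=3, LF[11]=C('6')+3=9+3=12
L[12]='7': occ=1, LF[12]=C('7')+1=13+1=14
L[13]='$': occ=0, LF[13]=C('$')+0=0+0=0
L[14]='7': occ=2, LF[14]=C('7')+2=13+2=15
L[15]='5': occ=3, LF[15]=C('5')+3=5+3=8
L[16]='4': occ=2, LF[16]=C('4')+2=1+2=3
L[17]='9': occ=1, LF[17]=C('9')+1=17+1=18
L[18]='4': occ=3, LF[18]=C('4')+3=1+3=4

Answer: 17 9 1 2 5 16 13 10 6 7 11 12 14 0 15 8 3 18 4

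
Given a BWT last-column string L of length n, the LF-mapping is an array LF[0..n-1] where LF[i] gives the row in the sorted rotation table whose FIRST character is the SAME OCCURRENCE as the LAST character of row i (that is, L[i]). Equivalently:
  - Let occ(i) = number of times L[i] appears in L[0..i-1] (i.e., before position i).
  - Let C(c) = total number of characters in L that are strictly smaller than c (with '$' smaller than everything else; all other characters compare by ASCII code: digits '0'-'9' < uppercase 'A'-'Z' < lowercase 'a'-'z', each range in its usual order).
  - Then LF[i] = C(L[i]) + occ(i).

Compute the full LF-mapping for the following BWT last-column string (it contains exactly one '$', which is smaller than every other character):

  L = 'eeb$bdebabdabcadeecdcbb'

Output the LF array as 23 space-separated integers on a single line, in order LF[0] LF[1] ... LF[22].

Char counts: '$':1, 'a':3, 'b':7, 'c':3, 'd':4, 'e':5
C (first-col start): C('$')=0, C('a')=1, C('b')=4, C('c')=11, C('d')=14, C('e')=18
L[0]='e': occ=0, LF[0]=C('e')+0=18+0=18
L[1]='e': occ=1, LF[1]=C('e')+1=18+1=19
L[2]='b': occ=0, LF[2]=C('b')+0=4+0=4
L[3]='$': occ=0, LF[3]=C('$')+0=0+0=0
L[4]='b': occ=1, LF[4]=C('b')+1=4+1=5
L[5]='d': occ=0, LF[5]=C('d')+0=14+0=14
L[6]='e': occ=2, LF[6]=C('e')+2=18+2=20
L[7]='b': occ=2, LF[7]=C('b')+2=4+2=6
L[8]='a': occ=0, LF[8]=C('a')+0=1+0=1
L[9]='b': occ=3, LF[9]=C('b')+3=4+3=7
L[10]='d': occ=1, LF[10]=C('d')+1=14+1=15
L[11]='a': occ=1, LF[11]=C('a')+1=1+1=2
L[12]='b': occ=4, LF[12]=C('b')+4=4+4=8
L[13]='c': occ=0, LF[13]=C('c')+0=11+0=11
L[14]='a': occ=2, LF[14]=C('a')+2=1+2=3
L[15]='d': occ=2, LF[15]=C('d')+2=14+2=16
L[16]='e': occ=3, LF[16]=C('e')+3=18+3=21
L[17]='e': occ=4, LF[17]=C('e')+4=18+4=22
L[18]='c': occ=1, LF[18]=C('c')+1=11+1=12
L[19]='d': occ=3, LF[19]=C('d')+3=14+3=17
L[20]='c': occ=2, LF[20]=C('c')+2=11+2=13
L[21]='b': occ=5, LF[21]=C('b')+5=4+5=9
L[22]='b': occ=6, LF[22]=C('b')+6=4+6=10

Answer: 18 19 4 0 5 14 20 6 1 7 15 2 8 11 3 16 21 22 12 17 13 9 10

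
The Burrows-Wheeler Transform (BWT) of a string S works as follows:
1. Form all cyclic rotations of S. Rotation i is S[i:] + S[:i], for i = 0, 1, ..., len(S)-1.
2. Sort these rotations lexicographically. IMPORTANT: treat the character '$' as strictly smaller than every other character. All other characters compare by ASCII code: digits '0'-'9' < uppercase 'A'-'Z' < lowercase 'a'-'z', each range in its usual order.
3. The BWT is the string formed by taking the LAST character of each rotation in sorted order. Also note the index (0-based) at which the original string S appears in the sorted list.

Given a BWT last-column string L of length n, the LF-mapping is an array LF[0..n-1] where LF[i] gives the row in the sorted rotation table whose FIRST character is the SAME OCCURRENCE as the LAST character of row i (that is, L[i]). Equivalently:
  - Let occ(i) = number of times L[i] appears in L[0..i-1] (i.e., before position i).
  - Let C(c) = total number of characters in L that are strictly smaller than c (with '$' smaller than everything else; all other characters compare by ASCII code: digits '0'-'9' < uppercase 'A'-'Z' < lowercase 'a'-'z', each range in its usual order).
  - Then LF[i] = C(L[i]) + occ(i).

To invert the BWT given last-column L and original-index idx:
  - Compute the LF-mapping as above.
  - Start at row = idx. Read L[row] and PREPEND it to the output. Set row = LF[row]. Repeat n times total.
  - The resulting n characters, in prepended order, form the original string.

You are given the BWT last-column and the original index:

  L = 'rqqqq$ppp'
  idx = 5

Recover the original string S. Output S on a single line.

LF mapping: 8 4 5 6 7 0 1 2 3
Walk LF starting at row 5, prepending L[row]:
  step 1: row=5, L[5]='$', prepend. Next row=LF[5]=0
  step 2: row=0, L[0]='r', prepend. Next row=LF[0]=8
  step 3: row=8, L[8]='p', prepend. Next row=LF[8]=3
  step 4: row=3, L[3]='q', prepend. Next row=LF[3]=6
  step 5: row=6, L[6]='p', prepend. Next row=LF[6]=1
  step 6: row=1, L[1]='q', prepend. Next row=LF[1]=4
  step 7: row=4, L[4]='q', prepend. Next row=LF[4]=7
  step 8: row=7, L[7]='p', prepend. Next row=LF[7]=2
  step 9: row=2, L[2]='q', prepend. Next row=LF[2]=5
Reversed output: qpqqpqpr$

Answer: qpqqpqpr$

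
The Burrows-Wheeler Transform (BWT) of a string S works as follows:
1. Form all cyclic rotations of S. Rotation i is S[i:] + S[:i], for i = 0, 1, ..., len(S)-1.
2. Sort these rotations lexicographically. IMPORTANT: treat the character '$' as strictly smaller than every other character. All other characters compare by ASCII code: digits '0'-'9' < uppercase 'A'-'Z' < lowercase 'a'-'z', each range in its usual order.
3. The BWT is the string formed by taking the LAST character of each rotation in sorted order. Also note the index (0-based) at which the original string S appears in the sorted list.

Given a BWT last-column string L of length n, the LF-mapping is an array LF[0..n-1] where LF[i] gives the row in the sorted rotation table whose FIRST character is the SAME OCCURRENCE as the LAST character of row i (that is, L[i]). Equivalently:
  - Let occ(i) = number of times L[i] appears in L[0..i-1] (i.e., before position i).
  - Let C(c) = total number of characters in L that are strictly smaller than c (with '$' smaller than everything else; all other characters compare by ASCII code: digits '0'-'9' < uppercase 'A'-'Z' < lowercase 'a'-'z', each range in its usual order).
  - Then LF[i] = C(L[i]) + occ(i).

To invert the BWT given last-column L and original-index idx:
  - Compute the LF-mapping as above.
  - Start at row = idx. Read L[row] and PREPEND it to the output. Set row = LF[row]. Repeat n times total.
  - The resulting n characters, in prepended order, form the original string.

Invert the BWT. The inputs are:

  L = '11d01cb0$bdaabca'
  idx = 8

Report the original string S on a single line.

Answer: adbbabcd0ac1101$

Derivation:
LF mapping: 3 4 14 1 5 12 9 2 0 10 15 6 7 11 13 8
Walk LF starting at row 8, prepending L[row]:
  step 1: row=8, L[8]='$', prepend. Next row=LF[8]=0
  step 2: row=0, L[0]='1', prepend. Next row=LF[0]=3
  step 3: row=3, L[3]='0', prepend. Next row=LF[3]=1
  step 4: row=1, L[1]='1', prepend. Next row=LF[1]=4
  step 5: row=4, L[4]='1', prepend. Next row=LF[4]=5
  step 6: row=5, L[5]='c', prepend. Next row=LF[5]=12
  step 7: row=12, L[12]='a', prepend. Next row=LF[12]=7
  step 8: row=7, L[7]='0', prepend. Next row=LF[7]=2
  step 9: row=2, L[2]='d', prepend. Next row=LF[2]=14
  step 10: row=14, L[14]='c', prepend. Next row=LF[14]=13
  step 11: row=13, L[13]='b', prepend. Next row=LF[13]=11
  step 12: row=11, L[11]='a', prepend. Next row=LF[11]=6
  step 13: row=6, L[6]='b', prepend. Next row=LF[6]=9
  step 14: row=9, L[9]='b', prepend. Next row=LF[9]=10
  step 15: row=10, L[10]='d', prepend. Next row=LF[10]=15
  step 16: row=15, L[15]='a', prepend. Next row=LF[15]=8
Reversed output: adbbabcd0ac1101$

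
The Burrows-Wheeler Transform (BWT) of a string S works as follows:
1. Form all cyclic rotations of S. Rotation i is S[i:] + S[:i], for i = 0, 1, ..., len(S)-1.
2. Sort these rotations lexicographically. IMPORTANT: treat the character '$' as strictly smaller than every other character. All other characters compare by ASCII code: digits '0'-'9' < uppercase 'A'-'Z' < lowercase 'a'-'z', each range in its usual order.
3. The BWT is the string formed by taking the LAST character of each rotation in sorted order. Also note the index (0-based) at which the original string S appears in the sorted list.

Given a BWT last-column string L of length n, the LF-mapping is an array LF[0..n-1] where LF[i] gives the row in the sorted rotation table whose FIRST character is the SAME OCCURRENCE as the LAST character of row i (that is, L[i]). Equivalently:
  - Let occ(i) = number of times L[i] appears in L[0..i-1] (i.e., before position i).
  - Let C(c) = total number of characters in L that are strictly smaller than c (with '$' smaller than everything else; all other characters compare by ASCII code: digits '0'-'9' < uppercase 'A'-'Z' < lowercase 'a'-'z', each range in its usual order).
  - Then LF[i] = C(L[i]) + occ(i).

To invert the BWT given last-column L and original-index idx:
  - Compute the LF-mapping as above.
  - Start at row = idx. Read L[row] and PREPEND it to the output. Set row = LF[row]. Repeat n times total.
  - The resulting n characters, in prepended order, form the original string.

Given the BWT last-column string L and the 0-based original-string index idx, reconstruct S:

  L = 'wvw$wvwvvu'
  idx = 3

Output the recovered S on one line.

Answer: vvwvwvuww$

Derivation:
LF mapping: 6 2 7 0 8 3 9 4 5 1
Walk LF starting at row 3, prepending L[row]:
  step 1: row=3, L[3]='$', prepend. Next row=LF[3]=0
  step 2: row=0, L[0]='w', prepend. Next row=LF[0]=6
  step 3: row=6, L[6]='w', prepend. Next row=LF[6]=9
  step 4: row=9, L[9]='u', prepend. Next row=LF[9]=1
  step 5: row=1, L[1]='v', prepend. Next row=LF[1]=2
  step 6: row=2, L[2]='w', prepend. Next row=LF[2]=7
  step 7: row=7, L[7]='v', prepend. Next row=LF[7]=4
  step 8: row=4, L[4]='w', prepend. Next row=LF[4]=8
  step 9: row=8, L[8]='v', prepend. Next row=LF[8]=5
  step 10: row=5, L[5]='v', prepend. Next row=LF[5]=3
Reversed output: vvwvwvuww$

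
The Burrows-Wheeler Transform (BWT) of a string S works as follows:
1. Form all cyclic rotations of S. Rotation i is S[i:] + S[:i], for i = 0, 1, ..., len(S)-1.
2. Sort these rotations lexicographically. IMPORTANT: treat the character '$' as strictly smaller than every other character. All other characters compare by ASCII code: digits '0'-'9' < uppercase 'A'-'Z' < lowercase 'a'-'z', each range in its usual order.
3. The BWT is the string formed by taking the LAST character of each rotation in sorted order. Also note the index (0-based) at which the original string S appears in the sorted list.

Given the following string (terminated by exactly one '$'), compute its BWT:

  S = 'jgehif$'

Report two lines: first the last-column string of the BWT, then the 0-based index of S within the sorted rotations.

Answer: fgijeh$
6

Derivation:
All 7 rotations (rotation i = S[i:]+S[:i]):
  rot[0] = jgehif$
  rot[1] = gehif$j
  rot[2] = ehif$jg
  rot[3] = hif$jge
  rot[4] = if$jgeh
  rot[5] = f$jgehi
  rot[6] = $jgehif
Sorted (with $ < everything):
  sorted[0] = $jgehif  (last char: 'f')
  sorted[1] = ehif$jg  (last char: 'g')
  sorted[2] = f$jgehi  (last char: 'i')
  sorted[3] = gehif$j  (last char: 'j')
  sorted[4] = hif$jge  (last char: 'e')
  sorted[5] = if$jgeh  (last char: 'h')
  sorted[6] = jgehif$  (last char: '$')
Last column: fgijeh$
Original string S is at sorted index 6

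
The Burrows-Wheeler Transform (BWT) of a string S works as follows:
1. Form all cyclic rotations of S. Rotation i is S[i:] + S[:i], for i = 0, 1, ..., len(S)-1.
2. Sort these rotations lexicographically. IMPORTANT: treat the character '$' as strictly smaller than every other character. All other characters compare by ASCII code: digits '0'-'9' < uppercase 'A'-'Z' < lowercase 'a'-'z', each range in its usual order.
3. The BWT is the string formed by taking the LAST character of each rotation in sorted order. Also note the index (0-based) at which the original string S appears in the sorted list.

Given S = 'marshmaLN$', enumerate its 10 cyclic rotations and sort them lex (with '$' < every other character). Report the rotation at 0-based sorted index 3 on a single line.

All 10 rotations (rotation i = S[i:]+S[:i]):
  rot[0] = marshmaLN$
  rot[1] = arshmaLN$m
  rot[2] = rshmaLN$ma
  rot[3] = shmaLN$mar
  rot[4] = hmaLN$mars
  rot[5] = maLN$marsh
  rot[6] = aLN$marshm
  rot[7] = LN$marshma
  rot[8] = N$marshmaL
  rot[9] = $marshmaLN
Sorted (with $ < everything):
  sorted[0] = $marshmaLN
  sorted[1] = LN$marshma
  sorted[2] = N$marshmaL
  sorted[3] = aLN$marshm
  sorted[4] = arshmaLN$m
  sorted[5] = hmaLN$mars
  sorted[6] = maLN$marsh
  sorted[7] = marshmaLN$
  sorted[8] = rshmaLN$ma
  sorted[9] = shmaLN$mar
sorted[3] = aLN$marshm

Answer: aLN$marshm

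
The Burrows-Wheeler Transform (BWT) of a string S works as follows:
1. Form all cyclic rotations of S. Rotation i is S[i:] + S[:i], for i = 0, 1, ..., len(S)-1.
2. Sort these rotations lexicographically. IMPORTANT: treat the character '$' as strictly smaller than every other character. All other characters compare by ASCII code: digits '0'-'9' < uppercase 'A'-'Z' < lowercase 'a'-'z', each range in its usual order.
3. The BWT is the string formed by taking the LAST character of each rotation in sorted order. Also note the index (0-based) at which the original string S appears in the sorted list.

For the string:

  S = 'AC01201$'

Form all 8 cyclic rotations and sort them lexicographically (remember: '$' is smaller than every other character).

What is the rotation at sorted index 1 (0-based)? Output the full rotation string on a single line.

Answer: 01$AC012

Derivation:
All 8 rotations (rotation i = S[i:]+S[:i]):
  rot[0] = AC01201$
  rot[1] = C01201$A
  rot[2] = 01201$AC
  rot[3] = 1201$AC0
  rot[4] = 201$AC01
  rot[5] = 01$AC012
  rot[6] = 1$AC0120
  rot[7] = $AC01201
Sorted (with $ < everything):
  sorted[0] = $AC01201
  sorted[1] = 01$AC012
  sorted[2] = 01201$AC
  sorted[3] = 1$AC0120
  sorted[4] = 1201$AC0
  sorted[5] = 201$AC01
  sorted[6] = AC01201$
  sorted[7] = C01201$A
sorted[1] = 01$AC012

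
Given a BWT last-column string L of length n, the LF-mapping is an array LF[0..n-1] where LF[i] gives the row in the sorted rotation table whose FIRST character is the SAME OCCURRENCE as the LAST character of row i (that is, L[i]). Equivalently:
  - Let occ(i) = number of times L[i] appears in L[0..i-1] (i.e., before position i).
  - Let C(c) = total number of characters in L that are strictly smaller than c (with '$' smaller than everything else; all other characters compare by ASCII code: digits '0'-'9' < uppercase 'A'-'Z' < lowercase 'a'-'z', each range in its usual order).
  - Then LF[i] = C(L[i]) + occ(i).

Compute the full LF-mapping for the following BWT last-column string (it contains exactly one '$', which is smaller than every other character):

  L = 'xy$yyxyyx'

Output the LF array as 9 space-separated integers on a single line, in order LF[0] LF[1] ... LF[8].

Char counts: '$':1, 'x':3, 'y':5
C (first-col start): C('$')=0, C('x')=1, C('y')=4
L[0]='x': occ=0, LF[0]=C('x')+0=1+0=1
L[1]='y': occ=0, LF[1]=C('y')+0=4+0=4
L[2]='$': occ=0, LF[2]=C('$')+0=0+0=0
L[3]='y': occ=1, LF[3]=C('y')+1=4+1=5
L[4]='y': occ=2, LF[4]=C('y')+2=4+2=6
L[5]='x': occ=1, LF[5]=C('x')+1=1+1=2
L[6]='y': occ=3, LF[6]=C('y')+3=4+3=7
L[7]='y': occ=4, LF[7]=C('y')+4=4+4=8
L[8]='x': occ=2, LF[8]=C('x')+2=1+2=3

Answer: 1 4 0 5 6 2 7 8 3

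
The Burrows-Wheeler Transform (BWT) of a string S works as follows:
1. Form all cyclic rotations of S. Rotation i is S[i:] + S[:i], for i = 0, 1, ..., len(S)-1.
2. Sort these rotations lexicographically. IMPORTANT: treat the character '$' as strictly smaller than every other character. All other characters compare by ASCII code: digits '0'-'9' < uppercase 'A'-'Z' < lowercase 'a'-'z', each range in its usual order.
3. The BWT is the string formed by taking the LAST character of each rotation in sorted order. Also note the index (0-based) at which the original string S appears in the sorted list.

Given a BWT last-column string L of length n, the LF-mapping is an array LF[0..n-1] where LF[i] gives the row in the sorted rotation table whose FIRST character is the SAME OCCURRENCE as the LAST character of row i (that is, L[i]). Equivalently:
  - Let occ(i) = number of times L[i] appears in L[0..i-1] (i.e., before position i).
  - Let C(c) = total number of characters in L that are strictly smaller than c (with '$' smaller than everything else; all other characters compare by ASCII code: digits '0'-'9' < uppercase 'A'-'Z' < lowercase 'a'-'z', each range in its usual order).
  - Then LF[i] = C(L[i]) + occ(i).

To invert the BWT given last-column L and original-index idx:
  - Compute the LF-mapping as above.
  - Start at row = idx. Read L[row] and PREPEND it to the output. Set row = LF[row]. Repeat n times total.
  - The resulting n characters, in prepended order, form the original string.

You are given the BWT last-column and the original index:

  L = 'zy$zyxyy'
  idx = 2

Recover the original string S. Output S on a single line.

LF mapping: 6 2 0 7 3 1 4 5
Walk LF starting at row 2, prepending L[row]:
  step 1: row=2, L[2]='$', prepend. Next row=LF[2]=0
  step 2: row=0, L[0]='z', prepend. Next row=LF[0]=6
  step 3: row=6, L[6]='y', prepend. Next row=LF[6]=4
  step 4: row=4, L[4]='y', prepend. Next row=LF[4]=3
  step 5: row=3, L[3]='z', prepend. Next row=LF[3]=7
  step 6: row=7, L[7]='y', prepend. Next row=LF[7]=5
  step 7: row=5, L[5]='x', prepend. Next row=LF[5]=1
  step 8: row=1, L[1]='y', prepend. Next row=LF[1]=2
Reversed output: yxyzyyz$

Answer: yxyzyyz$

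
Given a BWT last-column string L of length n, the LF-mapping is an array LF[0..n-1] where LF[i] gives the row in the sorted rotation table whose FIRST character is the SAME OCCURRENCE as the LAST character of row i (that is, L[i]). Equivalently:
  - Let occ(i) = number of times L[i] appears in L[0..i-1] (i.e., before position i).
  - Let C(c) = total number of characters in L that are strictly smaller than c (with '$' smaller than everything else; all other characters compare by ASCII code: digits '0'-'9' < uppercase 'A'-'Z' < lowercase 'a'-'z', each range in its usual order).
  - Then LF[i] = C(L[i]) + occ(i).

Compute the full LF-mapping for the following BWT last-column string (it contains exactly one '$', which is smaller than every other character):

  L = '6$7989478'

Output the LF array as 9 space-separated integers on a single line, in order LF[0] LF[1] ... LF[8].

Answer: 2 0 3 7 5 8 1 4 6

Derivation:
Char counts: '$':1, '4':1, '6':1, '7':2, '8':2, '9':2
C (first-col start): C('$')=0, C('4')=1, C('6')=2, C('7')=3, C('8')=5, C('9')=7
L[0]='6': occ=0, LF[0]=C('6')+0=2+0=2
L[1]='$': occ=0, LF[1]=C('$')+0=0+0=0
L[2]='7': occ=0, LF[2]=C('7')+0=3+0=3
L[3]='9': occ=0, LF[3]=C('9')+0=7+0=7
L[4]='8': occ=0, LF[4]=C('8')+0=5+0=5
L[5]='9': occ=1, LF[5]=C('9')+1=7+1=8
L[6]='4': occ=0, LF[6]=C('4')+0=1+0=1
L[7]='7': occ=1, LF[7]=C('7')+1=3+1=4
L[8]='8': occ=1, LF[8]=C('8')+1=5+1=6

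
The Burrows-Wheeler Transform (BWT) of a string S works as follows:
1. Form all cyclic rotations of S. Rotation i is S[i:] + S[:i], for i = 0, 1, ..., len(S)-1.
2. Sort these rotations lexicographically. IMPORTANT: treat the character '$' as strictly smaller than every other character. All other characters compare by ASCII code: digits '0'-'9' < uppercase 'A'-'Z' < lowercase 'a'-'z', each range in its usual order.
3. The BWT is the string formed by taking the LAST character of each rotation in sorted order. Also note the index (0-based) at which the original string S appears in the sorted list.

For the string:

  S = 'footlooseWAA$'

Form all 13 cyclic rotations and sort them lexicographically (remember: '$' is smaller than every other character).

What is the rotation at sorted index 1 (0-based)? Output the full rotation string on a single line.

Answer: A$footlooseWA

Derivation:
All 13 rotations (rotation i = S[i:]+S[:i]):
  rot[0] = footlooseWAA$
  rot[1] = ootlooseWAA$f
  rot[2] = otlooseWAA$fo
  rot[3] = tlooseWAA$foo
  rot[4] = looseWAA$foot
  rot[5] = ooseWAA$footl
  rot[6] = oseWAA$footlo
  rot[7] = seWAA$footloo
  rot[8] = eWAA$footloos
  rot[9] = WAA$footloose
  rot[10] = AA$footlooseW
  rot[11] = A$footlooseWA
  rot[12] = $footlooseWAA
Sorted (with $ < everything):
  sorted[0] = $footlooseWAA
  sorted[1] = A$footlooseWA
  sorted[2] = AA$footlooseW
  sorted[3] = WAA$footloose
  sorted[4] = eWAA$footloos
  sorted[5] = footlooseWAA$
  sorted[6] = looseWAA$foot
  sorted[7] = ooseWAA$footl
  sorted[8] = ootlooseWAA$f
  sorted[9] = oseWAA$footlo
  sorted[10] = otlooseWAA$fo
  sorted[11] = seWAA$footloo
  sorted[12] = tlooseWAA$foo
sorted[1] = A$footlooseWA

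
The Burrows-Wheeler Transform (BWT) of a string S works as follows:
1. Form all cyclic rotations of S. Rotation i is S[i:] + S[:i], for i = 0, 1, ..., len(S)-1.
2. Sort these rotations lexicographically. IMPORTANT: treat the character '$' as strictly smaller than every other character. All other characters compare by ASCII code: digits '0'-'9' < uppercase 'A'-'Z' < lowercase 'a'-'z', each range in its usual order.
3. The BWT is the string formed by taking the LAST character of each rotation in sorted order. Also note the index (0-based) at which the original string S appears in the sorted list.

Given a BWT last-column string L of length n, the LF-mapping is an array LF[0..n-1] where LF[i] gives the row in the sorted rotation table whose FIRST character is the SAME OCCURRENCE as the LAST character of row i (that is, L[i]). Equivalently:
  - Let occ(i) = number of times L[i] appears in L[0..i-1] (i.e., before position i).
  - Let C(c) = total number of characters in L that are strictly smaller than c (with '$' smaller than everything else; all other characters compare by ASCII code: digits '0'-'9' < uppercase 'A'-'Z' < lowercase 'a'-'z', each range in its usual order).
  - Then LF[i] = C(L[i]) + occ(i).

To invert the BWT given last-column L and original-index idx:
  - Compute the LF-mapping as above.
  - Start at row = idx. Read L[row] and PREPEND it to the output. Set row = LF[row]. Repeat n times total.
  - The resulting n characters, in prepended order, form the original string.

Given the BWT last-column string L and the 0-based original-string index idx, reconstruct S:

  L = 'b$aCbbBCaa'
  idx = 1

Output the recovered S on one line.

LF mapping: 7 0 4 2 8 9 1 3 5 6
Walk LF starting at row 1, prepending L[row]:
  step 1: row=1, L[1]='$', prepend. Next row=LF[1]=0
  step 2: row=0, L[0]='b', prepend. Next row=LF[0]=7
  step 3: row=7, L[7]='C', prepend. Next row=LF[7]=3
  step 4: row=3, L[3]='C', prepend. Next row=LF[3]=2
  step 5: row=2, L[2]='a', prepend. Next row=LF[2]=4
  step 6: row=4, L[4]='b', prepend. Next row=LF[4]=8
  step 7: row=8, L[8]='a', prepend. Next row=LF[8]=5
  step 8: row=5, L[5]='b', prepend. Next row=LF[5]=9
  step 9: row=9, L[9]='a', prepend. Next row=LF[9]=6
  step 10: row=6, L[6]='B', prepend. Next row=LF[6]=1
Reversed output: BababaCCb$

Answer: BababaCCb$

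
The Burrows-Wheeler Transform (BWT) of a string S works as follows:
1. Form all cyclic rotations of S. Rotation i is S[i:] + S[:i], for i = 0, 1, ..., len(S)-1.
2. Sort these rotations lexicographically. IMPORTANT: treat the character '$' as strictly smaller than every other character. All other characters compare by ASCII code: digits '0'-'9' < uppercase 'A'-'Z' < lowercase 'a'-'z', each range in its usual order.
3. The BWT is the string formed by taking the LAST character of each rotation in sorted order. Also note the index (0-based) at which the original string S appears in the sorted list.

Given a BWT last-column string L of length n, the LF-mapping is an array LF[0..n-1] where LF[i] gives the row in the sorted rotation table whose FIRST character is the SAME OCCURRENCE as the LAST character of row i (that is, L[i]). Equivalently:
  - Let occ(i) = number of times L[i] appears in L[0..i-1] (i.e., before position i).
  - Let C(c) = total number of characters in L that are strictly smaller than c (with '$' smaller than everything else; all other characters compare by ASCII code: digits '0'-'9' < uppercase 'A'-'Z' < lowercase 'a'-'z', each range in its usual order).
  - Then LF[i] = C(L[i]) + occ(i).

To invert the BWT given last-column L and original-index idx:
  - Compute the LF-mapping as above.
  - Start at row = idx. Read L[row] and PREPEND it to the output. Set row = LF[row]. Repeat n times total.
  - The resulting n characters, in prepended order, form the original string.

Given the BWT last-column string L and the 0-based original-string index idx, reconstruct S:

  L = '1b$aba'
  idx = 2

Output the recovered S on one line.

Answer: aabb1$

Derivation:
LF mapping: 1 4 0 2 5 3
Walk LF starting at row 2, prepending L[row]:
  step 1: row=2, L[2]='$', prepend. Next row=LF[2]=0
  step 2: row=0, L[0]='1', prepend. Next row=LF[0]=1
  step 3: row=1, L[1]='b', prepend. Next row=LF[1]=4
  step 4: row=4, L[4]='b', prepend. Next row=LF[4]=5
  step 5: row=5, L[5]='a', prepend. Next row=LF[5]=3
  step 6: row=3, L[3]='a', prepend. Next row=LF[3]=2
Reversed output: aabb1$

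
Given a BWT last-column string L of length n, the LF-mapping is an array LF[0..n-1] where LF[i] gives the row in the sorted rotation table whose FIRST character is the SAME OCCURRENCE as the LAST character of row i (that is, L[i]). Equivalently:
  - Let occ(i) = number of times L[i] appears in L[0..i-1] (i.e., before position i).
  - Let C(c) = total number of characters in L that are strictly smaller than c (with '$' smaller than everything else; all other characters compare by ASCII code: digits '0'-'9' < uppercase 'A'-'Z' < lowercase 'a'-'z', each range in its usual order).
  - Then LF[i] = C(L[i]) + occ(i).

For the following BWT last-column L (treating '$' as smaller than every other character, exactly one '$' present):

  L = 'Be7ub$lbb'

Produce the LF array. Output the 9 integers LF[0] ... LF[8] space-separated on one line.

Char counts: '$':1, '7':1, 'B':1, 'b':3, 'e':1, 'l':1, 'u':1
C (first-col start): C('$')=0, C('7')=1, C('B')=2, C('b')=3, C('e')=6, C('l')=7, C('u')=8
L[0]='B': occ=0, LF[0]=C('B')+0=2+0=2
L[1]='e': occ=0, LF[1]=C('e')+0=6+0=6
L[2]='7': occ=0, LF[2]=C('7')+0=1+0=1
L[3]='u': occ=0, LF[3]=C('u')+0=8+0=8
L[4]='b': occ=0, LF[4]=C('b')+0=3+0=3
L[5]='$': occ=0, LF[5]=C('$')+0=0+0=0
L[6]='l': occ=0, LF[6]=C('l')+0=7+0=7
L[7]='b': occ=1, LF[7]=C('b')+1=3+1=4
L[8]='b': occ=2, LF[8]=C('b')+2=3+2=5

Answer: 2 6 1 8 3 0 7 4 5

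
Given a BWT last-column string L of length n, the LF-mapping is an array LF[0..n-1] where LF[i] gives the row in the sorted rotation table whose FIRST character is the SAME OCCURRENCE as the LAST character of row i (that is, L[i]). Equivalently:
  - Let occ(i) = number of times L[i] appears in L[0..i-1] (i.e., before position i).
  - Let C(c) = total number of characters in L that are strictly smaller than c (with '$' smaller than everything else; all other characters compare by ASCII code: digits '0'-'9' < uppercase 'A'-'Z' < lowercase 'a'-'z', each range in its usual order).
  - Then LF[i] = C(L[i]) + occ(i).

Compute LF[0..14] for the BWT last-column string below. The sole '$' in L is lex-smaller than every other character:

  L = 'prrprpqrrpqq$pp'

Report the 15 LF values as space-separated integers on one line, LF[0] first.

Char counts: '$':1, 'p':6, 'q':3, 'r':5
C (first-col start): C('$')=0, C('p')=1, C('q')=7, C('r')=10
L[0]='p': occ=0, LF[0]=C('p')+0=1+0=1
L[1]='r': occ=0, LF[1]=C('r')+0=10+0=10
L[2]='r': occ=1, LF[2]=C('r')+1=10+1=11
L[3]='p': occ=1, LF[3]=C('p')+1=1+1=2
L[4]='r': occ=2, LF[4]=C('r')+2=10+2=12
L[5]='p': occ=2, LF[5]=C('p')+2=1+2=3
L[6]='q': occ=0, LF[6]=C('q')+0=7+0=7
L[7]='r': occ=3, LF[7]=C('r')+3=10+3=13
L[8]='r': occ=4, LF[8]=C('r')+4=10+4=14
L[9]='p': occ=3, LF[9]=C('p')+3=1+3=4
L[10]='q': occ=1, LF[10]=C('q')+1=7+1=8
L[11]='q': occ=2, LF[11]=C('q')+2=7+2=9
L[12]='$': occ=0, LF[12]=C('$')+0=0+0=0
L[13]='p': occ=4, LF[13]=C('p')+4=1+4=5
L[14]='p': occ=5, LF[14]=C('p')+5=1+5=6

Answer: 1 10 11 2 12 3 7 13 14 4 8 9 0 5 6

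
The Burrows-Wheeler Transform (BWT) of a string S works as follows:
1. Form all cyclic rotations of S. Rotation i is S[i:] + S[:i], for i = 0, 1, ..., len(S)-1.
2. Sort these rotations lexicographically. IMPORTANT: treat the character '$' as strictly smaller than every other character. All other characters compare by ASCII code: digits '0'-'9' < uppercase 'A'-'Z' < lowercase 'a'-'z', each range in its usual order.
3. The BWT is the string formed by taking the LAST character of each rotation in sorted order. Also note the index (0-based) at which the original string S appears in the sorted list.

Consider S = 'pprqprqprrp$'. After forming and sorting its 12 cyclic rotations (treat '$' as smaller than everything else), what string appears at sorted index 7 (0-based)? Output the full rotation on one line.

Answer: qprrp$pprqpr

Derivation:
All 12 rotations (rotation i = S[i:]+S[:i]):
  rot[0] = pprqprqprrp$
  rot[1] = prqprqprrp$p
  rot[2] = rqprqprrp$pp
  rot[3] = qprqprrp$ppr
  rot[4] = prqprrp$pprq
  rot[5] = rqprrp$pprqp
  rot[6] = qprrp$pprqpr
  rot[7] = prrp$pprqprq
  rot[8] = rrp$pprqprqp
  rot[9] = rp$pprqprqpr
  rot[10] = p$pprqprqprr
  rot[11] = $pprqprqprrp
Sorted (with $ < everything):
  sorted[0] = $pprqprqprrp
  sorted[1] = p$pprqprqprr
  sorted[2] = pprqprqprrp$
  sorted[3] = prqprqprrp$p
  sorted[4] = prqprrp$pprq
  sorted[5] = prrp$pprqprq
  sorted[6] = qprqprrp$ppr
  sorted[7] = qprrp$pprqpr
  sorted[8] = rp$pprqprqpr
  sorted[9] = rqprqprrp$pp
  sorted[10] = rqprrp$pprqp
  sorted[11] = rrp$pprqprqp
sorted[7] = qprrp$pprqpr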